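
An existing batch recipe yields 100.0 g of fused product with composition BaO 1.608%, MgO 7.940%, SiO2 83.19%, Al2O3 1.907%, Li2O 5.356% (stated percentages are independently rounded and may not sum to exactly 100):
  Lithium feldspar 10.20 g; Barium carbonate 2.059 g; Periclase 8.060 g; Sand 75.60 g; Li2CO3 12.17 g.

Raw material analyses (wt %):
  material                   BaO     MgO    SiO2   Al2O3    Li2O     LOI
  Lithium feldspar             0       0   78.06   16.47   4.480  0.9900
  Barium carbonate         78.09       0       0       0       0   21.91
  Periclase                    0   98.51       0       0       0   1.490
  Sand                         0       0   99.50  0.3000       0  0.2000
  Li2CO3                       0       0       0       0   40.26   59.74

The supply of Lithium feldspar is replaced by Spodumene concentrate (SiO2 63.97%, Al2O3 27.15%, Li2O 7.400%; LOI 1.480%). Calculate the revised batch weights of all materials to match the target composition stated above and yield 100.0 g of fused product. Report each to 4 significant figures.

The intermediate values are displayed rounded to four significant digits within the worked lines; all arithmetic holds exact precision from first step to last; a single rounding finalizes each reported value; derived quantities are carried at full precision (ignition loss, the five compositions, totals, glass mass, yield) from the weighed amounts per 100.0 g of glass as quoted within the problem or the answer.
Target masses of each oxide per 100.0 g fused product:
  BaO: 1.608% × 100.0 = 1.608 g
  MgO: 7.940% × 100.0 = 7.940 g
  SiO2: 83.19% × 100.0 = 83.19 g
  Al2O3: 1.907% × 100.0 = 1.907 g
  Li2O: 5.356% × 100.0 = 5.356 g
Per-oxide balance check from the weights as reported, against the basis in use (target by target, the sums agree up to rounding of the answer):
  BaO: 2.059·0.7809 = 1.608 g (target 1.608 g)
  MgO: 8.060·0.9851 = 7.940 g (target 7.940 g)
  SiO2: 6.144·0.6397 + 79.66·0.9950 = 83.19 g (target 83.19 g)
  Al2O3: 6.144·0.2715 + 79.66·0.003000 = 1.907 g (target 1.907 g)
  Li2O: 6.144·0.07400 + 12.17·0.4026 = 5.354 g (target 5.356 g)
Glass mass check: total charge less LOI = 100.0 g (summing oxide targets gives 100.0 g; stated basis 100.0 g — differing by rounding only).
Adding the batch up: Σ batch = 108.1 g; Σ batch·LOI gives LOI loss = 8.092 g; as yield: glass ÷ batch → 92.51%.

Revised batch per 100.0 g fused product:
  Spodumene concentrate: 6.144 g
  Barium carbonate: 2.059 g
  Periclase: 8.060 g
  Sand: 79.66 g
  Li2CO3: 12.17 g
Total batch = 108.1 g; LOI loss = 8.092 g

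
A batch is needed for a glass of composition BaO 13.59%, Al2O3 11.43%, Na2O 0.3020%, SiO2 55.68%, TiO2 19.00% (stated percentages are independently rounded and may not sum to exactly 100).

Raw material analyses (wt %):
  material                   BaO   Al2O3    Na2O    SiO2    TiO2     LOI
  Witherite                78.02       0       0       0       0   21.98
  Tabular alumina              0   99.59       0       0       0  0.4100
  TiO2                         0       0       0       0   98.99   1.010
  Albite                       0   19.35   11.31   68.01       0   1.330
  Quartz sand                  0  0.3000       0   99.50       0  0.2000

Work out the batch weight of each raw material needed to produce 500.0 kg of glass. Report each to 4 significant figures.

Each numeric step keeps exact precision at all times; intermediates are displayed, rounded to 4 significant digits, on the page; every reported number includes exactly one rounding. The derived quantities are carried in full float precision (yield, ignition loss, totals, net glass mass, the five compositions) from the weighed amounts at 500.0 kg of glass as set out in the problem or answer text.
Oxide-by-oxide targets in 500.0 kg glass:
  BaO: 13.59% × 500.0 = 67.95 kg
  Al2O3: 11.43% × 500.0 = 57.15 kg
  Na2O: 0.3020% × 500.0 = 1.510 kg
  SiO2: 55.68% × 500.0 = 278.4 kg
  TiO2: 19.00% × 500.0 = 95.00 kg
A balance pass over the oxides, given the weights on record, under the basis named above (target by target, the sums agree exact up to rounding of places):
  BaO: 87.09·0.7802 = 67.95 kg (target 67.95 kg)
  Al2O3: 53.98·0.9959 + 13.35·0.1935 + 270.7·0.003000 = 57.15 kg (target 57.15 kg)
  Na2O: 13.35·0.1131 = 1.510 kg (target 1.510 kg)
  SiO2: 13.35·0.6801 + 270.7·0.9950 = 278.4 kg (target 278.4 kg)
  TiO2: 95.97·0.9899 = 95.00 kg (target 95.00 kg)
Glass-mass bookkeeping: net batch after ignition = 500.0 kg (per-oxide target masses sum to 500.0 kg; with the basis standing at 500.0 kg — rounding explains the deltas).
Batch grand total — Σ batch = 521.1 kg; the LOI term Σ batch·LOI equals 21.05 kg; the yield ratio, glass ÷ batch: 95.96%.

Batch per 500.0 kg glass:
  Witherite: 87.09 kg
  Tabular alumina: 53.98 kg
  TiO2: 95.97 kg
  Albite: 13.35 kg
  Quartz sand: 270.7 kg
Total batch = 521.1 kg; LOI loss = 21.05 kg; yield = 95.96%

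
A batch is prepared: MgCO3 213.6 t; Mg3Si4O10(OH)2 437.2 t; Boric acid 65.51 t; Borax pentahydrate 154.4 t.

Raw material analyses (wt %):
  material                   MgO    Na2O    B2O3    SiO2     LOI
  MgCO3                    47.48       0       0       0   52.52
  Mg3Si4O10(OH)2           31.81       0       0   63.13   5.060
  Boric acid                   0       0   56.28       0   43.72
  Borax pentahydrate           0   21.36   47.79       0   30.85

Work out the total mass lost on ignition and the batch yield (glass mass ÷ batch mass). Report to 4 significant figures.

LOI loss = 210.6 t; glass = 660.1 t; yield = 75.82%

All arithmetic keeps exact precision throughout — mid-chain values are printed with 4-significant-figure rounding in the working. Every reported result takes exactly one rounding. The derived quantities, which include the totals, the four compositions, glass mass, LOI, yield, are carried at full float precision, as written in problem or answer, from the weighed amounts at 660.1 t of glass.
Loss on ignition, line by line:
  MgCO3: 213.6 × 0.5252 = 112.2 t
  Mg3Si4O10(OH)2: 437.2 × 0.05060 = 22.12 t
  Boric acid: 65.51 × 0.4372 = 28.64 t
  Borax pentahydrate: 154.4 × 0.3085 = 47.63 t
Total LOI = 210.6 t
Glass = batch − LOI = 870.7 − 210.6 = 660.1 t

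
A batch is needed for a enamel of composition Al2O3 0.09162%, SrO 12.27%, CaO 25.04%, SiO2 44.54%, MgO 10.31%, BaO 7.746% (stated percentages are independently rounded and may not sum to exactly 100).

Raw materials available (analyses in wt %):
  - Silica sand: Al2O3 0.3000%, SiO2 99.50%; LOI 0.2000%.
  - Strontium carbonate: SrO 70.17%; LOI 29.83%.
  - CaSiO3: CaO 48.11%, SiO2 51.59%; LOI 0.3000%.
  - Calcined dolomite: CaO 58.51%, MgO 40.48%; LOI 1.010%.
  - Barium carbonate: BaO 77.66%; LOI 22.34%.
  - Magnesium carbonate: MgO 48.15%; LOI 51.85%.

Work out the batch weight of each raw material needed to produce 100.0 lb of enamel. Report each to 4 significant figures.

In-progress results are printed, with 4-significant-digit rounding, within the worked lines. All internal work holds full precision at every stage. Each reported figure is rounded just once — the derived quantities, which include glass mass, totals, the yield, ignition loss, the six compositions, are recomputed at full float precision, exactly as printed in problem or answer, starting from the weights for 100.0 lb of glass.
Target masses of each oxide per 100.0 lb enamel:
  Al2O3: 0.09162% × 100.0 = 0.09162 lb
  SrO: 12.27% × 100.0 = 12.27 lb
  CaO: 25.04% × 100.0 = 25.04 lb
  SiO2: 44.54% × 100.0 = 44.54 lb
  MgO: 10.31% × 100.0 = 10.31 lb
  BaO: 7.746% × 100.0 = 7.746 lb
Verifying the oxide balance using the reported weights, against the basis in use (target by target, the sums agree given rounding of the digits):
  Al2O3: 30.54·0.003000 = 0.09162 lb (target 0.09162 lb)
  SrO: 17.49·0.7017 = 12.27 lb (target 12.27 lb)
  CaO: 27.43·0.4811 + 20.24·0.5851 = 25.04 lb (target 25.04 lb)
  SiO2: 30.54·0.9950 + 27.43·0.5159 = 44.54 lb (target 44.54 lb)
  MgO: 20.24·0.4048 + 4.397·0.4815 = 10.31 lb (target 10.31 lb)
  BaO: 9.974·0.7766 = 7.746 lb (target 7.746 lb)
Auditing the glass mass value: the batch minus its LOI: 100.0 lb (the targets, summed, come to 100.0 lb; basis as stated: 100.0 lb — gaps are rounding artifacts).
Summing the batch: Σ batch = 110.1 lb; LOI removed, Σ of batch·LOI: 10.07 lb; yield: glass divided by total = 90.85%.

Batch per 100.0 lb enamel:
  Silica sand: 30.54 lb
  Strontium carbonate: 17.49 lb
  CaSiO3: 27.43 lb
  Calcined dolomite: 20.24 lb
  Barium carbonate: 9.974 lb
  Magnesium carbonate: 4.397 lb
Total batch = 110.1 lb; LOI loss = 10.07 lb; yield = 90.85%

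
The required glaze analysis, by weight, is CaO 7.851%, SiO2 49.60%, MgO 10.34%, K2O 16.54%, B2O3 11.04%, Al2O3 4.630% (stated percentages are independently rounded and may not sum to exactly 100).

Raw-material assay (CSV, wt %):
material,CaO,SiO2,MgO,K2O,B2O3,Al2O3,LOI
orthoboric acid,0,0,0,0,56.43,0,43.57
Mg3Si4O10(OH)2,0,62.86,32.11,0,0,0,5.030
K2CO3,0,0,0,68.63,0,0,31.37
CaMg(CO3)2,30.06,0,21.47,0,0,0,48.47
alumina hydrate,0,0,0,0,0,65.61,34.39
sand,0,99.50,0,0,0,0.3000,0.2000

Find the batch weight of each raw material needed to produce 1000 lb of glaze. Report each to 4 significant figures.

Batch per 1000 lb glaze:
  orthoboric acid: 195.6 lb
  Mg3Si4O10(OH)2: 147.4 lb
  K2CO3: 241.0 lb
  CaMg(CO3)2: 261.2 lb
  alumina hydrate: 68.71 lb
  sand: 405.4 lb
Total batch = 1319 lb; LOI loss = 319.3 lb; yield = 75.80%

Rounding to 4 significant figures applies to each intermediate as shown. The working math runs at full precision through the solve. A single rounding completes every reported number; the derived quantities are recomputed in exact precision (yield, six oxide percentages, totals, ignition loss, glass mass) using the weight values for 1000 lb of glass, as they appear in the problem or the answer.
Target oxide masses per 1000 lb glaze:
  CaO: 7.851% × 1000 = 78.51 lb
  SiO2: 49.60% × 1000 = 496.0 lb
  MgO: 10.34% × 1000 = 103.4 lb
  K2O: 16.54% × 1000 = 165.4 lb
  B2O3: 11.04% × 1000 = 110.4 lb
  Al2O3: 4.630% × 1000 = 46.30 lb
Mass-balance tally per oxide with the batch weights as given, per the basis as stated (each sum matches its target mass once rounding is allowed for):
  CaO: 261.2·0.3006 = 78.52 lb (target 78.51 lb)
  SiO2: 147.4·0.6286 + 405.4·0.9950 = 496.0 lb (target 496.0 lb)
  MgO: 147.4·0.3211 + 261.2·0.2147 = 103.4 lb (target 103.4 lb)
  K2O: 241.0·0.6863 = 165.4 lb (target 165.4 lb)
  B2O3: 195.6·0.5643 = 110.4 lb (target 110.4 lb)
  Al2O3: 68.71·0.6561 + 405.4·0.003000 = 46.30 lb (target 46.30 lb)
Glass mass check: batch total minus LOI = 1000 lb (summing oxide targets gives 1000 lb; with the basis standing at 1000 lb — gaps are rounding artifacts).
Adding the batch up: Σ batch = 1319 lb; the LOI term Σ batch·LOI equals 319.3 lb; yield: glass divided by total = 75.80%.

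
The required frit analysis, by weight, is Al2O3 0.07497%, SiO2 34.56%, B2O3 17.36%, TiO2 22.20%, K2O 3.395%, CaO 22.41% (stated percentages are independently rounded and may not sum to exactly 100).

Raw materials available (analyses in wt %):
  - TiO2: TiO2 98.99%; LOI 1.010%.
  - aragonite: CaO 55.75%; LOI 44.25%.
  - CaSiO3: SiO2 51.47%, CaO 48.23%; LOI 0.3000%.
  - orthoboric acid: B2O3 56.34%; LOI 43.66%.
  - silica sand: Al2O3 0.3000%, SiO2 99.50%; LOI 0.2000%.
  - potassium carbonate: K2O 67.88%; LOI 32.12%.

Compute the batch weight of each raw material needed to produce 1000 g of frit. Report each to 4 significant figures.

All arithmetic maintains exact precision throughout — intermediates appear rounded to four significant digits in the working — each reported number is rounded exactly once. All derived quantities are re-derived at exact precision (six oxide percentages, totals, the yield, LOI, glass mass) starting from the weights at 1000 g of glass, exactly as printed in the question or the answer.
Target oxide masses per 1000 g frit:
  Al2O3: 0.07497% × 1000 = 0.7497 g
  SiO2: 34.56% × 1000 = 345.6 g
  B2O3: 17.36% × 1000 = 173.6 g
  TiO2: 22.20% × 1000 = 222.0 g
  K2O: 3.395% × 1000 = 33.95 g
  CaO: 22.41% × 1000 = 224.1 g
Sums-versus-targets review on the weights just shown, relative to the basis at hand (each sum matches its target mass up to rounding of the answer):
  Al2O3: 249.9·0.003000 = 0.7497 g (target 0.7497 g)
  SiO2: 188.4·0.5147 + 249.9·0.9950 = 345.6 g (target 345.6 g)
  B2O3: 308.1·0.5634 = 173.6 g (target 173.6 g)
  TiO2: 224.3·0.9899 = 222.0 g (target 222.0 g)
  K2O: 50.01·0.6788 = 33.95 g (target 33.95 g)
  CaO: 239.0·0.5575 + 188.4·0.4823 = 224.1 g (target 224.1 g)
Consistency of the glass mass: batch total minus LOI = 1000 g (per-oxide target masses sum to 1000 g; with the basis standing at 1000 g — differing by rounding only).
Batch total: Σ batch = 1260 g; LOI loss = Σ batch·LOI = 259.7 g; yield: glass divided by total = 79.39%.

Batch per 1000 g frit:
  TiO2: 224.3 g
  aragonite: 239.0 g
  CaSiO3: 188.4 g
  orthoboric acid: 308.1 g
  silica sand: 249.9 g
  potassium carbonate: 50.01 g
Total batch = 1260 g; LOI loss = 259.7 g; yield = 79.39%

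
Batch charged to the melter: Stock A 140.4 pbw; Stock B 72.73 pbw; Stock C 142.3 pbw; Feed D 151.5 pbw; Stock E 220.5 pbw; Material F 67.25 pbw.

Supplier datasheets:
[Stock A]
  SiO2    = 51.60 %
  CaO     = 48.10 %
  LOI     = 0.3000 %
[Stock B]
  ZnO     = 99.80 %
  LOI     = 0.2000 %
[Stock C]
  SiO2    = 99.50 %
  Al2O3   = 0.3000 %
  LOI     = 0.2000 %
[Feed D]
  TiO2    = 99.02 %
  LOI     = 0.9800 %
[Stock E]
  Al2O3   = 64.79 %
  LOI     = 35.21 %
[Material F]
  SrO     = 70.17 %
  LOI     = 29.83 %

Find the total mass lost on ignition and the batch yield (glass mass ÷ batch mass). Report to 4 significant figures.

All internal work runs at full precision end to end — values along the way appear rounded to four significant digits on the page — every reported figure is rounded only once. All derived quantities, which include totals, LOI, glass mass, the yield, six oxide percentages, are computed at full precision, as they appear in either problem or answer, starting from the weights for 694.6 pbw of glass.
LOI of each material in turn:
  Stock A: 140.4 × 0.003000 = 0.4212 pbw
  Stock B: 72.73 × 0.002000 = 0.1455 pbw
  Stock C: 142.3 × 0.002000 = 0.2846 pbw
  Feed D: 151.5 × 0.009800 = 1.485 pbw
  Stock E: 220.5 × 0.3521 = 77.64 pbw
  Material F: 67.25 × 0.2983 = 20.06 pbw
Total LOI = 100.0 pbw
Glass = batch − LOI = 794.7 − 100.0 = 694.6 pbw

LOI loss = 100.0 pbw; glass = 694.6 pbw; yield = 87.41%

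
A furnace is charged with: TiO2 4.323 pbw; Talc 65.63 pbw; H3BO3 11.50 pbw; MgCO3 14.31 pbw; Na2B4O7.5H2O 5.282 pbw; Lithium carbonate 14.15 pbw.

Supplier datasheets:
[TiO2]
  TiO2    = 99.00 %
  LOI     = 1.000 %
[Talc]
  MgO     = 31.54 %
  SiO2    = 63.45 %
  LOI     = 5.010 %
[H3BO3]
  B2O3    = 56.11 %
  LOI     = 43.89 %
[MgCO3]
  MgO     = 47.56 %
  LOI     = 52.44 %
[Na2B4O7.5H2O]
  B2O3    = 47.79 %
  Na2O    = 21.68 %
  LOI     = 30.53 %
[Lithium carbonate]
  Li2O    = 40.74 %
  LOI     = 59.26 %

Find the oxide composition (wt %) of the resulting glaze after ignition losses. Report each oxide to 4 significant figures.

In-progress results appear rounded to 4 significant digits as written — all internal work keeps full float precision in every operation — a single rounding finalizes every reported number — derived quantities are computed at full precision (net glass mass, ignition loss, the yield, totals, the six compositions) starting from the weights per 89.31 pbw of glass exactly as shown in problem or answer.
Per-oxide mass from batch:
  Li2O: 14.15·0.4074 = 5.765 pbw
  B2O3: 11.50·0.5611 + 5.282·0.4779 = 8.977 pbw
  Na2O: 5.282·0.2168 = 1.145 pbw
  MgO: 65.63·0.3154 + 14.31·0.4756 = 27.51 pbw
  SiO2: 65.63·0.6345 = 41.64 pbw
  TiO2: 4.323·0.9900 = 4.280 pbw
LOI: 4.323·0.01000 + 65.63·0.05010 + 11.50·0.4389 + 14.31·0.5244 + 5.282·0.3053 + 14.15·0.5926 = 25.88 pbw
Resulting glass, batch − LOI: 115.2 − 25.88 = 89.31 pbw (= Σ oxide masses)
wt % = oxide mass / glass mass × 100

Glass mass = 89.31 pbw (batch 115.2 − LOI 25.88).
Composition: Li2O 6.454%, B2O3 10.05%, Na2O 1.282%, MgO 30.80%, SiO2 46.62%, TiO2 4.792%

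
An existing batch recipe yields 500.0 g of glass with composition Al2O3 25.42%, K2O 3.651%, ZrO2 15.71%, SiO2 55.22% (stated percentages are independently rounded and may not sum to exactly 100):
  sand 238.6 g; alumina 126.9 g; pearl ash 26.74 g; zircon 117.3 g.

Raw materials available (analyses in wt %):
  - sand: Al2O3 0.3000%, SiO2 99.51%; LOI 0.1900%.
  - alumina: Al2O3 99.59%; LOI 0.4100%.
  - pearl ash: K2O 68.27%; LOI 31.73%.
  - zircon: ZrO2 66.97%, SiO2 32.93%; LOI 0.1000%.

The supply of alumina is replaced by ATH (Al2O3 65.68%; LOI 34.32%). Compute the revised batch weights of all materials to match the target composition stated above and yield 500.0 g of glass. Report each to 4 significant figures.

Revised batch per 500.0 g glass:
  sand: 238.6 g
  ATH: 192.4 g
  pearl ash: 26.74 g
  zircon: 117.3 g
Total batch = 575.0 g; LOI loss = 75.09 g

Every computation keeps exact precision at all times; the intermediate values are displayed (rounded to four significant figures) in the printout; each reported figure is rounded once only; derived quantities are computed at full float precision (net glass mass, the totals, yield, four oxide percentages, LOI) starting from the weights for 500.0 g of glass, exactly as shown in question or answer.
Per-oxide target masses for 500.0 g glass:
  Al2O3: 25.42% × 500.0 = 127.1 g
  K2O: 3.651% × 500.0 = 18.26 g
  ZrO2: 15.71% × 500.0 = 78.55 g
  SiO2: 55.22% × 500.0 = 276.1 g
Mass-balance tally per oxide applying the batch weights above, at the basis given (summed amounts equal target values inside rounding margins):
  Al2O3: 238.6·0.003000 + 192.4·0.6568 = 127.1 g (target 127.1 g)
  K2O: 26.74·0.6827 = 18.26 g (target 18.26 g)
  ZrO2: 117.3·0.6697 = 78.56 g (target 78.55 g)
  SiO2: 238.6·0.9951 + 117.3·0.3293 = 276.1 g (target 276.1 g)
Glass-mass bookkeeping: batch total minus LOI = 500.0 g (oxide target masses add up to 500.0 g; stated basis 500.0 g — differing by rounding only).
Adding the batch up: Σ batch = 575.0 g; LOI loss = Σ batch·LOI = 75.09 g; yield = glass ÷ total batch = 86.94%.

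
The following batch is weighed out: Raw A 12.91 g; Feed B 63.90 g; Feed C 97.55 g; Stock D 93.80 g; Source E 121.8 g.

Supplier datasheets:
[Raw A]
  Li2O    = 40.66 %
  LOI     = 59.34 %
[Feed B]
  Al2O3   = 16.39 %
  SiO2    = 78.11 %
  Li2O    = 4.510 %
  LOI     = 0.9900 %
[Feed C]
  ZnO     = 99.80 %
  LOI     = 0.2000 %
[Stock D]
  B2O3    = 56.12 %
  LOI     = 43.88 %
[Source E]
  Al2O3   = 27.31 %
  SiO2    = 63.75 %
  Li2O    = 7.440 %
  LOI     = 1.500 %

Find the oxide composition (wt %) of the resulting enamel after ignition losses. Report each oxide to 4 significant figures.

Glass mass = 338.5 g (batch 390.0 − LOI 51.47).
Composition: Al2O3 12.92%, ZnO 28.76%, B2O3 15.55%, SiO2 37.69%, Li2O 5.079%

The whole derivation maintains full float precision in all steps. Working values are printed, rounded to four significant digits, between the steps — a single rounding completes each reported value — derived quantities are carried from the batch weights for 338.5 g of glass at full precision (LOI, the five compositions, the yield, the totals, glass mass) as quoted within the question or the answer.
Oxide masses out of the charge:
  Al2O3: 63.90·0.1639 + 121.8·0.2731 = 43.74 g
  ZnO: 97.55·0.9980 = 97.35 g
  B2O3: 93.80·0.5612 = 52.64 g
  SiO2: 63.90·0.7811 + 121.8·0.6375 = 127.6 g
  Li2O: 12.91·0.4066 + 63.90·0.04510 + 121.8·0.07440 = 17.19 g
LOI: 12.91·0.5934 + 63.90·0.009900 + 97.55·0.002000 + 93.80·0.4388 + 121.8·0.01500 = 51.47 g
The glass mass, total less LOI, = 390.0 − 51.47 = 338.5 g (matching Σ of the oxides)
wt %: oxide over glass, times 100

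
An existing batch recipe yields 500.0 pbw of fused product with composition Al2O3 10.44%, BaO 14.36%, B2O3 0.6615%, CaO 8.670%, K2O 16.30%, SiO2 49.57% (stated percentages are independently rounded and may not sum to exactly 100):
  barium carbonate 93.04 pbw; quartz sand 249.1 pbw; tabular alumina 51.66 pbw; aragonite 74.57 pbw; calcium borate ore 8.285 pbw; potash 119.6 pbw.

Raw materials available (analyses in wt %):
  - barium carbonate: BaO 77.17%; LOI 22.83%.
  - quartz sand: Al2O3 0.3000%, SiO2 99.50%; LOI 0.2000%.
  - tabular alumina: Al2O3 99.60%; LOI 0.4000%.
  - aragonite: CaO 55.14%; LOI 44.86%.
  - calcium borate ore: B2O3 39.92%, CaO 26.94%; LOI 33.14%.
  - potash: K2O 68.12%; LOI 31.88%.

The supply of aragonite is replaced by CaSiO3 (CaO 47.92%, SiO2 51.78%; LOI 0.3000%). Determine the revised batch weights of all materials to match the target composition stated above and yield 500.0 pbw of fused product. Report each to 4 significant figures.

Revised batch per 500.0 pbw fused product:
  barium carbonate: 93.04 pbw
  quartz sand: 204.4 pbw
  tabular alumina: 51.79 pbw
  CaSiO3: 85.81 pbw
  calcium borate ore: 8.285 pbw
  potash: 119.6 pbw
Total batch = 562.9 pbw; LOI loss = 62.99 pbw

Each numeric step carries full precision throughout. Mid-chain values are shown rounded to 4 significant digits; each reported figure is rounded exactly once — derived quantities are computed in full precision (the yield, six oxide percentages, net glass mass, LOI, the totals) from the batch weights on 500.0 pbw of glass exactly as printed in the problem or answer text.
The oxide mass targets at 500.0 pbw fused product:
  Al2O3: 10.44% × 500.0 = 52.20 pbw
  BaO: 14.36% × 500.0 = 71.80 pbw
  B2O3: 0.6615% × 500.0 = 3.308 pbw
  CaO: 8.670% × 500.0 = 43.35 pbw
  K2O: 16.30% × 500.0 = 81.50 pbw
  SiO2: 49.57% × 500.0 = 247.8 pbw
Balance tally, oxide-wise, with the batch weights as given, against the basis in use (each sum matches its target mass exact up to rounding of places):
  Al2O3: 204.4·0.003000 + 51.79·0.9960 = 52.20 pbw (target 52.20 pbw)
  BaO: 93.04·0.7717 = 71.80 pbw (target 71.80 pbw)
  B2O3: 8.285·0.3992 = 3.307 pbw (target 3.308 pbw)
  CaO: 85.81·0.4792 + 8.285·0.2694 = 43.35 pbw (target 43.35 pbw)
  K2O: 119.6·0.6812 = 81.47 pbw (target 81.50 pbw)
  SiO2: 204.4·0.9950 + 85.81·0.5178 = 247.8 pbw (target 247.8 pbw)
Consistency of the glass mass: Σ batch − LOI loss = 499.9 pbw (per-oxide target masses sum to 500.0 pbw; stated basis 500.0 pbw — rounding explains the deltas).
Summing the batch: Σ batch = 562.9 pbw; LOI loss = Σ batch·LOI = 62.99 pbw; as yield: glass ÷ batch → 88.81%.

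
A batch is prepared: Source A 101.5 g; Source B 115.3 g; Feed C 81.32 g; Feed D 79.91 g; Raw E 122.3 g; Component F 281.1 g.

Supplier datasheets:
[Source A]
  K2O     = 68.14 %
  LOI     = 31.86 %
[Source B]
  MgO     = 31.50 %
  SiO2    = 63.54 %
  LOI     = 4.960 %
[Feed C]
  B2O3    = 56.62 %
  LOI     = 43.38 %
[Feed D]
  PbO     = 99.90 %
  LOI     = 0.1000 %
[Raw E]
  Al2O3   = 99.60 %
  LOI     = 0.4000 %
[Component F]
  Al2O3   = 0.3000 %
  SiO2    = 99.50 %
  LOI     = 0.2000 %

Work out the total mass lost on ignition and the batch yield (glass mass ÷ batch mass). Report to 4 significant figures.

Mid-chain values are printed with 4-significant-digit rounding when written out; the working math keeps full float precision from start to finish; every reported number carries a single rounding. The derived quantities (glass mass, yield, LOI, totals, the six compositions) are re-derived from the batch weights on 707.0 g of glass at full precision, as they appear in either problem or answer.
Ignition loss by material:
  Source A: 101.5 × 0.3186 = 32.34 g
  Source B: 115.3 × 0.04960 = 5.719 g
  Feed C: 81.32 × 0.4338 = 35.28 g
  Feed D: 79.91 × 0.001000 = 0.07991 g
  Raw E: 122.3 × 0.004000 = 0.4892 g
  Component F: 281.1 × 0.002000 = 0.5622 g
Total LOI = 74.46 g
Glass = batch − LOI = 781.4 − 74.46 = 707.0 g

LOI loss = 74.46 g; glass = 707.0 g; yield = 90.47%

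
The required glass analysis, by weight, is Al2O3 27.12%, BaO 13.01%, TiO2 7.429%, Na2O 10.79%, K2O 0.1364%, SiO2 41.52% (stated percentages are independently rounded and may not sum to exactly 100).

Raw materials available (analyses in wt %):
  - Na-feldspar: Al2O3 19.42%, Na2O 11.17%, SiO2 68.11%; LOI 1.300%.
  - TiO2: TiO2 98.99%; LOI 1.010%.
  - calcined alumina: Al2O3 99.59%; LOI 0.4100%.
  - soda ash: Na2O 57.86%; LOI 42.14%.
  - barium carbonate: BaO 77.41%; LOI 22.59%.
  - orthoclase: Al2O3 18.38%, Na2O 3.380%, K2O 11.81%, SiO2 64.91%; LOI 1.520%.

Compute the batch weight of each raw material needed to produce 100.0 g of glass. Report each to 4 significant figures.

The intermediate values appear, rounded to 4 significant figures, alongside each step — all arithmetic maintains full float precision in all steps; every reported result is rounded just once. All derived quantities (glass mass, totals, the six compositions, LOI, yield) are re-derived using the weight values on 100.0 g of glass at full precision as they appear in either problem or answer.
Oxide-by-oxide targets in 100.0 g glass:
  Al2O3: 27.12% × 100.0 = 27.12 g
  BaO: 13.01% × 100.0 = 13.01 g
  TiO2: 7.429% × 100.0 = 7.429 g
  Na2O: 10.79% × 100.0 = 10.79 g
  K2O: 0.1364% × 100.0 = 0.1364 g
  SiO2: 41.52% × 100.0 = 41.52 g
Per-oxide balance check on the weights just shown, under the basis named above (summed amounts equal target values given rounding of the digits):
  Al2O3: 59.86·0.1942 + 15.35·0.9959 + 1.155·0.1838 = 27.12 g (target 27.12 g)
  BaO: 16.81·0.7741 = 13.01 g (target 13.01 g)
  TiO2: 7.505·0.9899 = 7.429 g (target 7.429 g)
  Na2O: 59.86·0.1117 + 7.025·0.5786 + 1.155·0.03380 = 10.79 g (target 10.79 g)
  K2O: 1.155·0.1181 = 0.1364 g (target 0.1364 g)
  SiO2: 59.86·0.6811 + 1.155·0.6491 = 41.52 g (target 41.52 g)
Auditing the glass mass value: Σ batch − LOI loss = 100.0 g (summing oxide targets gives 100.0 g; versus the stated basis of 100.0 g — a pure rounding effect).
Whole-batch sum: Σ batch = 107.7 g; LOI removed, Σ of batch·LOI: 7.692 g; the yield ratio, glass ÷ batch: 92.86%.

Batch per 100.0 g glass:
  Na-feldspar: 59.86 g
  TiO2: 7.505 g
  calcined alumina: 15.35 g
  soda ash: 7.025 g
  barium carbonate: 16.81 g
  orthoclase: 1.155 g
Total batch = 107.7 g; LOI loss = 7.692 g; yield = 92.86%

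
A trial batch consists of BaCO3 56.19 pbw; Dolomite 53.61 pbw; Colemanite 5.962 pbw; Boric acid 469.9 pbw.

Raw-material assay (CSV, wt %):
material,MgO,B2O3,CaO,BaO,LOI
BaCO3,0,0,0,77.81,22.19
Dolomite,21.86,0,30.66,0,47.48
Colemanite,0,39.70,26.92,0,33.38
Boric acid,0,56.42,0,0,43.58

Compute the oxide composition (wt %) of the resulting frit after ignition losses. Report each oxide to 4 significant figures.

The whole derivation runs at full float precision from start to finish; the intermediate values are printed (rounded to 4 significant figures) as written; each reported result carries a single rounding; all derived quantities (totals, yield, the four compositions, net glass mass, LOI) are recomputed at full precision from the weighed amounts for 341.0 pbw of glass, as quoted within the problem or the answer.
Mass of each oxide from the mix:
  MgO: 53.61·0.2186 = 11.72 pbw
  B2O3: 5.962·0.3970 + 469.9·0.5642 = 267.5 pbw
  CaO: 53.61·0.3066 + 5.962·0.2692 = 18.04 pbw
  BaO: 56.19·0.7781 = 43.72 pbw
LOI: 56.19·0.2219 + 53.61·0.4748 + 5.962·0.3338 + 469.9·0.4358 = 244.7 pbw
Resulting glass, batch − LOI: 585.7 − 244.7 = 341.0 pbw (= Σ oxide masses)
wt % = 100 × oxide mass / glass mass

Glass mass = 341.0 pbw (batch 585.7 − LOI 244.7).
Composition: MgO 3.437%, B2O3 78.45%, CaO 5.291%, BaO 12.82%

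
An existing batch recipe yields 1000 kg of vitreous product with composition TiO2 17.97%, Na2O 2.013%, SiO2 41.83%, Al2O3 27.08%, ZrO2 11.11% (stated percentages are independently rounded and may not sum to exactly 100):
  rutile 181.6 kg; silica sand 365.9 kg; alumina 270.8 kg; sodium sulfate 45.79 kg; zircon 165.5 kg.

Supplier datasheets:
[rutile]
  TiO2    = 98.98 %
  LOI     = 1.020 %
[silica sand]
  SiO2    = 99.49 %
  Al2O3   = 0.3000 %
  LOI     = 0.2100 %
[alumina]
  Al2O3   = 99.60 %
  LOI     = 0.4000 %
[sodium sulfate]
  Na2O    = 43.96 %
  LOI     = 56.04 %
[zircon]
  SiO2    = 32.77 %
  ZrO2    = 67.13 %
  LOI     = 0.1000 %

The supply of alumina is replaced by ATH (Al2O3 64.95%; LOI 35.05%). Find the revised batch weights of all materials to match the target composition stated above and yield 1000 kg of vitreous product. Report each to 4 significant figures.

All internal work runs at full float precision through every step. Intermediates are displayed, rounded to four significant digits, in the working; every reported number is rounded just once. The derived quantities (LOI, net glass mass, yield, totals, five oxide percentages) are computed in full float precision from the batch weights per 1000 kg of glass, as they appear in question or answer.
The oxide mass targets at 1000 kg vitreous product:
  TiO2: 17.97% × 1000 = 179.7 kg
  Na2O: 2.013% × 1000 = 20.13 kg
  SiO2: 41.83% × 1000 = 418.3 kg
  Al2O3: 27.08% × 1000 = 270.8 kg
  ZrO2: 11.11% × 1000 = 111.1 kg
A balance pass over the oxides, working from each reported weight, at the basis given (summed amounts equal target values given rounding of the digits):
  TiO2: 181.6·0.9898 = 179.7 kg (target 179.7 kg)
  Na2O: 45.79·0.4396 = 20.13 kg (target 20.13 kg)
  SiO2: 365.9·0.9949 + 165.5·0.3277 = 418.3 kg (target 418.3 kg)
  Al2O3: 365.9·0.003000 + 415.2·0.6495 = 270.8 kg (target 270.8 kg)
  ZrO2: 165.5·0.6713 = 111.1 kg (target 111.1 kg)
Glass-mass bookkeeping: net batch after ignition = 1000 kg (summing oxide targets gives 1000 kg; stated basis 1000 kg — differing by rounding only).
Summing the batch: Σ batch = 1174 kg; the LOI term Σ batch·LOI equals 174.0 kg; glass ÷ batch gives a yield of 85.18%.

Revised batch per 1000 kg vitreous product:
  rutile: 181.6 kg
  silica sand: 365.9 kg
  ATH: 415.2 kg
  sodium sulfate: 45.79 kg
  zircon: 165.5 kg
Total batch = 1174 kg; LOI loss = 174.0 kg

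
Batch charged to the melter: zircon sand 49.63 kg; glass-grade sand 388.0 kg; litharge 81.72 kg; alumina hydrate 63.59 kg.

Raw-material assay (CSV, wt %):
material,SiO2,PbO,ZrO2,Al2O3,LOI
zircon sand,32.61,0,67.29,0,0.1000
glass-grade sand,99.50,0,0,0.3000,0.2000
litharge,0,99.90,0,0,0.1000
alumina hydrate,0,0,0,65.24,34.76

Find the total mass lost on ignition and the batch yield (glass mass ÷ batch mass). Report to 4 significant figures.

The working math maintains full precision at each step — the intermediate values are printed rounded off to 4 significant digits as written. Each reported result includes exactly one rounding. The derived quantities, which include four oxide percentages, the totals, the yield, glass mass, ignition loss, are recomputed at exact precision, precisely as stated by the problem or answer text, starting from the weights at 559.9 kg of glass.
Loss on ignition, line by line:
  zircon sand: 49.63 × 0.001000 = 0.04963 kg
  glass-grade sand: 388.0 × 0.002000 = 0.7760 kg
  litharge: 81.72 × 0.001000 = 0.08172 kg
  alumina hydrate: 63.59 × 0.3476 = 22.10 kg
Total LOI = 23.01 kg
Glass = batch − LOI = 582.9 − 23.01 = 559.9 kg

LOI loss = 23.01 kg; glass = 559.9 kg; yield = 96.05%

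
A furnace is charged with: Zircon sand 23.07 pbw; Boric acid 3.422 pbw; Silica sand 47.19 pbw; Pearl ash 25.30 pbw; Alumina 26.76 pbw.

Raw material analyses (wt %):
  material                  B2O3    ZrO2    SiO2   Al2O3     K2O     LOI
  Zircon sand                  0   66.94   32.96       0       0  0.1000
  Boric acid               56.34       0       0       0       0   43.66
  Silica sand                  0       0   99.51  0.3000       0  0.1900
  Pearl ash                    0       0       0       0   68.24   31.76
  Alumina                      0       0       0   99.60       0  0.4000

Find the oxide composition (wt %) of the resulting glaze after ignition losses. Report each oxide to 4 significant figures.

Every computation holds full precision at every stage — mid-chain values are displayed, rounded to four significant figures, alongside each step; a single rounding completes every reported result; all derived quantities (ignition loss, the five compositions, yield, totals, glass mass) are re-derived in full float precision starting from the weights at 116.0 pbw of glass as quoted within problem or answer.
Delivered oxide masses:
  B2O3: 3.422·0.5634 = 1.928 pbw
  ZrO2: 23.07·0.6694 = 15.44 pbw
  SiO2: 23.07·0.3296 + 47.19·0.9951 = 54.56 pbw
  Al2O3: 47.19·0.003000 + 26.76·0.9960 = 26.79 pbw
  K2O: 25.30·0.6824 = 17.26 pbw
LOI: 23.07·0.001000 + 3.422·0.4366 + 47.19·0.001900 + 25.30·0.3176 + 26.76·0.004000 = 9.749 pbw
Glass mass = batch − LOI = 125.7 − 9.749 = 116.0 pbw (consistent with Σ oxide mass)
each oxide over glass, ×100, is wt %

Glass mass = 116.0 pbw (batch 125.7 − LOI 9.749).
Composition: B2O3 1.662%, ZrO2 13.31%, SiO2 47.04%, Al2O3 23.10%, K2O 14.88%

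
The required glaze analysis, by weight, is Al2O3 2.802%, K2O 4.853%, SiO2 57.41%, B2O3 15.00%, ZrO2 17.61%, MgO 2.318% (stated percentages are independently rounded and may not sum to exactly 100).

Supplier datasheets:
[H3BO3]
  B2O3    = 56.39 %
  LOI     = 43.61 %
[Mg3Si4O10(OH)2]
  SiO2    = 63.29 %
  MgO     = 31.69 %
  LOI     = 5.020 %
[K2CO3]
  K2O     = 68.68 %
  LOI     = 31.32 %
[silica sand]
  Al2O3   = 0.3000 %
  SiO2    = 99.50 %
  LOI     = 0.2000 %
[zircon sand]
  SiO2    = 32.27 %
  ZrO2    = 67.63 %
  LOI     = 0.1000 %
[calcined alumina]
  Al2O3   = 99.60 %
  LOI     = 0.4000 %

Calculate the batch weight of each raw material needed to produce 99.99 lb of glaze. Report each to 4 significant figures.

The intermediate values are displayed with 4-significant-digit rounding between the steps — the whole derivation keeps full precision through the solve; each reported number receives exactly one rounding; all derived quantities, including net glass mass, the six compositions, the totals, LOI, the yield, are carried starting from the weights per 99.99 lb of glass in full float precision exactly as shown in question or answer.
Oxide mass targets, per 99.99 lb glaze:
  Al2O3: 2.802% × 99.99 = 2.802 lb
  K2O: 4.853% × 99.99 = 4.853 lb
  SiO2: 57.41% × 99.99 = 57.40 lb
  B2O3: 15.00% × 99.99 = 15.00 lb
  ZrO2: 17.61% × 99.99 = 17.61 lb
  MgO: 2.318% × 99.99 = 2.318 lb
Oxide-by-oxide audit using the reported weights, on the stated basis (sums match the target masses modulo rounding of the values):
  Al2O3: 44.60·0.003000 + 2.679·0.9960 = 2.802 lb (target 2.802 lb)
  K2O: 7.065·0.6868 = 4.852 lb (target 4.853 lb)
  SiO2: 7.314·0.6329 + 44.60·0.9950 + 26.04·0.3227 = 57.41 lb (target 57.40 lb)
  B2O3: 26.60·0.5639 = 15.00 lb (target 15.00 lb)
  ZrO2: 26.04·0.6763 = 17.61 lb (target 17.61 lb)
  MgO: 7.314·0.3169 = 2.318 lb (target 2.318 lb)
Glass mass check: batch total minus LOI = 99.99 lb (per-oxide target masses sum to 99.98 lb; basis as stated: 99.99 lb — deltas are rounding alone).
Batch grand total — Σ batch = 114.3 lb; LOI loss = Σ batch·LOI = 14.31 lb; as yield: glass ÷ batch → 87.48%.

Batch per 99.99 lb glaze:
  H3BO3: 26.60 lb
  Mg3Si4O10(OH)2: 7.314 lb
  K2CO3: 7.065 lb
  silica sand: 44.60 lb
  zircon sand: 26.04 lb
  calcined alumina: 2.679 lb
Total batch = 114.3 lb; LOI loss = 14.31 lb; yield = 87.48%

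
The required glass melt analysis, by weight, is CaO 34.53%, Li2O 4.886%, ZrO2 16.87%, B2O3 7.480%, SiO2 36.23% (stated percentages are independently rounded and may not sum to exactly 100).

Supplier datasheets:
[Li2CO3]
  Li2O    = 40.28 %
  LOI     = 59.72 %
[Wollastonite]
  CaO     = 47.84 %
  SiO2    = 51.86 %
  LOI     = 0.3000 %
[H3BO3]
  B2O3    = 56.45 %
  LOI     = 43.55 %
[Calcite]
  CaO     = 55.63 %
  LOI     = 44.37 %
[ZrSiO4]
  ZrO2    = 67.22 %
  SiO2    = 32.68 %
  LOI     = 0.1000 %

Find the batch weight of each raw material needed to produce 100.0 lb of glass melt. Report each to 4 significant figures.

Batch per 100.0 lb glass melt:
  Li2CO3: 12.13 lb
  Wollastonite: 54.05 lb
  H3BO3: 13.25 lb
  Calcite: 15.59 lb
  ZrSiO4: 25.10 lb
Total batch = 120.1 lb; LOI loss = 20.12 lb; yield = 83.25%

The working math holds full float precision through every step — mid-chain values appear rounded to 4 significant digits at each printed step; exactly one rounding lands on every reported result — derived quantities are re-derived starting from the weights for 100.0 lb of glass in full float precision (the totals, net glass mass, the yield, the five compositions, ignition loss), precisely as stated by question or answer.
Per-oxide target masses for 100.0 lb glass melt:
  CaO: 34.53% × 100.0 = 34.53 lb
  Li2O: 4.886% × 100.0 = 4.886 lb
  ZrO2: 16.87% × 100.0 = 16.87 lb
  B2O3: 7.480% × 100.0 = 7.480 lb
  SiO2: 36.23% × 100.0 = 36.23 lb
Oxide-by-oxide audit per the reported batch figures, versus the basis set out (target by target, the sums agree modulo rounding of the values):
  CaO: 54.05·0.4784 + 15.59·0.5563 = 34.53 lb (target 34.53 lb)
  Li2O: 12.13·0.4028 = 4.886 lb (target 4.886 lb)
  ZrO2: 25.10·0.6722 = 16.87 lb (target 16.87 lb)
  B2O3: 13.25·0.5645 = 7.480 lb (target 7.480 lb)
  SiO2: 54.05·0.5186 + 25.10·0.3268 = 36.23 lb (target 36.23 lb)
Mass balance on the glass: batch Σ − ignition loss = 100.0 lb (the targets, summed, come to 100.0 lb; basis as stated: 100.0 lb — rounding explains the deltas).
Adding the batch up: Σ batch = 120.1 lb; the LOI term Σ batch·LOI equals 20.12 lb; yield = glass ÷ total batch = 83.25%.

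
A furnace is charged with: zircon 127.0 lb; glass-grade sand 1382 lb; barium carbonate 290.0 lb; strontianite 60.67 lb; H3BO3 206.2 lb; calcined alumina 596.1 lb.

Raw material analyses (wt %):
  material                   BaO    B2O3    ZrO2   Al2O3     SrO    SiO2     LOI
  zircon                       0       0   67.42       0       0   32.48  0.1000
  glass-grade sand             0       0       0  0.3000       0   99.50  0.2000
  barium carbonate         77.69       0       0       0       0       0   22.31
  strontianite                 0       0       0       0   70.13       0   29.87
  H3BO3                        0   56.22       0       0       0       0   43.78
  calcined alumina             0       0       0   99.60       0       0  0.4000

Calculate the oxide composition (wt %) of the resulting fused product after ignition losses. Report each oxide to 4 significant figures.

Working values appear (rounded to four significant figures) across the worked steps. All internal work maintains exact precision from first step to last — each reported value sees exactly one rounding. All derived quantities are computed from the weighed amounts on 2484 lb of glass at full precision (net glass mass, the totals, yield, LOI, six oxide percentages) as written in either problem or answer.
Oxide-by-oxide delivered mass:
  BaO: 290.0·0.7769 = 225.3 lb
  B2O3: 206.2·0.5622 = 115.9 lb
  ZrO2: 127.0·0.6742 = 85.62 lb
  Al2O3: 1382·0.003000 + 596.1·0.9960 = 597.9 lb
  SrO: 60.67·0.7013 = 42.55 lb
  SiO2: 127.0·0.3248 + 1382·0.9950 = 1416 lb
LOI: 127.0·0.001000 + 1382·0.002000 + 290.0·0.2231 + 60.67·0.2987 + 206.2·0.4378 + 596.1·0.004000 = 178.4 lb
Glass = total batch minus LOI = 2662 − 178.4 = 2484 lb (consistent with Σ oxide mass)
wt % = oxide mass / glass mass × 100

Glass mass = 2484 lb (batch 2662 − LOI 178.4).
Composition: BaO 9.072%, B2O3 4.668%, ZrO2 3.448%, Al2O3 24.07%, SrO 1.713%, SiO2 57.03%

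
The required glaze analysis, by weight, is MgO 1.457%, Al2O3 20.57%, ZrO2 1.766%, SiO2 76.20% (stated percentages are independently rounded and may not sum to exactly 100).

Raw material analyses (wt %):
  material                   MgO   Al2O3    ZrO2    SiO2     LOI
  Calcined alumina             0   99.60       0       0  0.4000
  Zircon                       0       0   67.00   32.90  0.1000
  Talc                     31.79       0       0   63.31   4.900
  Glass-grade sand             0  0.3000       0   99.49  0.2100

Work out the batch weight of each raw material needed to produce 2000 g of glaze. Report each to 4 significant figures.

Batch per 2000 g glaze:
  Calcined alumina: 408.7 g
  Zircon: 52.72 g
  Talc: 91.66 g
  Glass-grade sand: 1456 g
Total batch = 2009 g; LOI loss = 9.236 g; yield = 99.54%

All internal work holds full precision at each step; in-progress results are printed (rounded to four significant digits) alongside each step. Exactly one rounding goes into every reported figure. The derived quantities are recomputed starting from the weights for 2000 g of glass in full float precision (the four compositions, glass mass, the totals, ignition loss, the yield) exactly as shown in question or answer.
Per-oxide target masses for 2000 g glaze:
  MgO: 1.457% × 2000 = 29.14 g
  Al2O3: 20.57% × 2000 = 411.4 g
  ZrO2: 1.766% × 2000 = 35.32 g
  SiO2: 76.20% × 2000 = 1524 g
Checking each oxide sum per the reported batch figures, for the quoted basis mass (sum by sum, the targets are met once rounding is allowed for):
  MgO: 91.66·0.3179 = 29.14 g (target 29.14 g)
  Al2O3: 408.7·0.9960 + 1456·0.003000 = 411.4 g (target 411.4 g)
  ZrO2: 52.72·0.6700 = 35.32 g (target 35.32 g)
  SiO2: 52.72·0.3290 + 91.66·0.6331 + 1456·0.9949 = 1524 g (target 1524 g)
Mass balance on the glass: batch total minus LOI = 2000 g (targets for the oxides total 2000 g; versus the stated basis of 2000 g — gaps are rounding artifacts).
Total batch = Σ batch = 2009 g; loss to ignition Σ batch·LOI = 9.236 g; yield, glass over the total, = 99.54%.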